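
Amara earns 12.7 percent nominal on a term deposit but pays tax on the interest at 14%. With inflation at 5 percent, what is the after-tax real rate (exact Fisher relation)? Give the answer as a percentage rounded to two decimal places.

After-tax nominal return = 12.7% × (1 − 0.14) = 10.9220%.
1 + r = 1.10922 / 1.05000 = 1.056400
After-tax real rate = 1.056400 − 1 → 5.64%.

5.64%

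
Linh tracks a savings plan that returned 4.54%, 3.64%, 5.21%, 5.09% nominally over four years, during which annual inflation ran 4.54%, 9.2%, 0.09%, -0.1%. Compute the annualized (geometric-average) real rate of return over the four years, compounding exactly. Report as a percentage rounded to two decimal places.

Compound the nominal returns: 1.0454 × 1.0364 × 1.0521 × 1.0509 = 1.19792137.
Compound inflation: 1.0454 × 1.0920 × 1.0009 × 0.9990 = 1.14146161.
Deflate: 1.19792137 / 1.14146161 = 1.04946268.
Annualized real rate = 1.04946268^(1/4) − 1 = 1.2143% → 1.21%.

1.21%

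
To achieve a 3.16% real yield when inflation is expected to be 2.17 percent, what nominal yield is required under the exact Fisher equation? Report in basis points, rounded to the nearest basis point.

540 basis points

(1 + i) = (1 + r)(1 + π) = 1.03160 × 1.02170 = 1.05398572
i = 1.05398572 − 1, so the required nominal rate is 540 basis points.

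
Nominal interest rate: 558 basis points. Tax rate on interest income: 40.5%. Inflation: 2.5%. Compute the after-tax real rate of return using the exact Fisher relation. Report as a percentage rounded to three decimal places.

After-tax nominal return = 5.58% × (1 − 0.405) = 3.3201%.
1 + r = 1.033201 / 1.02500 = 1.008001
After-tax real rate = 1.008001 − 1 → 0.800%.

0.800%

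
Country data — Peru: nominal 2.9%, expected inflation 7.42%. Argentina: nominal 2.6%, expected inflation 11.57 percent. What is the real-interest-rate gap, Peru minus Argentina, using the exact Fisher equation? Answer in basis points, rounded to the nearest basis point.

383 basis points

Peru: (1 + 0.0290)/(1 + 0.0742) − 1 = -4.2078%
Argentina: (1 + 0.0260)/(1 + 0.1157) − 1 = -8.0398%
Differential = -4.2078% − (-8.0398%) = 3.8320% → 383 basis points.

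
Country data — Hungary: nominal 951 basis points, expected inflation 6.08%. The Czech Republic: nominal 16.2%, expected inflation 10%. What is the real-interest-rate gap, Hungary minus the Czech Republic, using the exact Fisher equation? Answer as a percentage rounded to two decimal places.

Hungary: (1 + 0.0951)/(1 + 0.0608) − 1 = 3.2334%
The Czech Republic: (1 + 0.1620)/(1 + 0.1000) − 1 = 5.6364%
Differential = 3.2334% − 5.6364% = -2.4030% → -2.40%.

-2.40%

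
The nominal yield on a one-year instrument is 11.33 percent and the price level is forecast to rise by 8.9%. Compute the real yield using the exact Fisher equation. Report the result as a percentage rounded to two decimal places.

By the Fisher equation, 1 + r = (1 + i)/(1 + π).
1 + r = 1.11330 / 1.08900 = 1.022314
r = 1.022314 − 1 = 2.2314%, i.e. 2.23%.

2.23%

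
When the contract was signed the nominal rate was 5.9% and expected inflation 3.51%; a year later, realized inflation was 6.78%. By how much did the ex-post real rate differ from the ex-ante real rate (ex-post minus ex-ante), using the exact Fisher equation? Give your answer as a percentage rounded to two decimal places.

-3.13%

Ex-ante: (1 + 0.0590)/(1 + 0.0351) − 1 = 2.3090%
Ex-post: (1 + 0.0590)/(1 + 0.0678) − 1 = -0.8241%
Difference (ex-post − ex-ante) = -3.1331% → -3.13%.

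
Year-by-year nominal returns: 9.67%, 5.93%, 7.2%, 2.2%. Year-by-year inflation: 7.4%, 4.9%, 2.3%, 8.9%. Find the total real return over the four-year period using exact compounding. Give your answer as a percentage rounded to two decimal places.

1.41%

Nominal growth factor = 1.0967 × 1.0593 × 1.0720 × 1.0220 = 1.272778
Price-level growth factor = 1.0740 × 1.0490 × 1.0230 × 1.0890 = 1.255114
Real growth factor = 1.272778 / 1.255114 = 1.014073
Total real return = 1.014073 − 1 → 1.41%.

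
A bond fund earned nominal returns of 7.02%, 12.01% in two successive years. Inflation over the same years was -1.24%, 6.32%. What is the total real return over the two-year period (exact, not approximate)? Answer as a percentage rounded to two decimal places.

14.16%

Compound the nominal returns: 1.0702 × 1.1201 = 1.198731.
Compound inflation: 0.9876 × 1.0632 = 1.050016.
Deflate: 1.198731 / 1.050016 = 1.141631.
Total real return = 1.141631 − 1 → 14.16%.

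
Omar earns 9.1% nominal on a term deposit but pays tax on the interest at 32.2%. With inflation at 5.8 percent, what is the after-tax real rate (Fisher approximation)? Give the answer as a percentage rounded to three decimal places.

After-tax nominal return = 9.1% × (1 − 0.322) = 6.1698%.
r ≈ 6.1698% − 5.8% → 0.370%.

0.370%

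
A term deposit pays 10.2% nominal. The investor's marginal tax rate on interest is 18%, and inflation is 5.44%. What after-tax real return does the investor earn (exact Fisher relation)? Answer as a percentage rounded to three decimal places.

After-tax nominal return = 10.2% × (1 − 0.18) = 8.3640%.
1 + r = 1.08364 / 1.05440 = 1.027731
After-tax real rate = 1.027731 − 1 → 2.773%.

2.773%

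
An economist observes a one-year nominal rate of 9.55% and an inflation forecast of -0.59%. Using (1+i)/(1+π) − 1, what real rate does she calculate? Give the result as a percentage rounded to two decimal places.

By the Fisher identity, 1 + r = (1 + i)/(1 + π).
1 + r = 1.09550 / 0.99410 = 1.102002
r = 1.102002 − 1 = 10.2002%, i.e. 10.20%.

10.20%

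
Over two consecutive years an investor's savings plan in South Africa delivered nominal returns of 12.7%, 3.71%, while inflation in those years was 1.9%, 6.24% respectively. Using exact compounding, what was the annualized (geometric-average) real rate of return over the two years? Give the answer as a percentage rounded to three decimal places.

Compound the nominal returns: 1.1270 × 1.0371 = 1.16881170.
Compound inflation: 1.0190 × 1.0624 = 1.08258560.
Deflate: 1.16881170 / 1.08258560 = 1.07964830.
Annualized real rate = 1.07964830^(1/2) − 1 = 3.9061% → 3.906%.

3.906%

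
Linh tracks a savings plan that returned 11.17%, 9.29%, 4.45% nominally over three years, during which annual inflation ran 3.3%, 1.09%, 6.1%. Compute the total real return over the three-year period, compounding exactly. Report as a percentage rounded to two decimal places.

14.54%

Compound the nominal returns: 1.1117 × 1.0929 × 1.0445 = 1.269043.
Compound inflation: 1.0330 × 1.0109 × 1.0610 = 1.107960.
Deflate: 1.269043 / 1.107960 = 1.145388.
Total real return = 1.145388 − 1 → 14.54%.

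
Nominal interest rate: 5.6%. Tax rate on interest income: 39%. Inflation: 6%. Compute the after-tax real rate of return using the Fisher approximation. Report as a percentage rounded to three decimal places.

-2.584%

After-tax nominal return = 5.6% × (1 − 0.39) = 3.4160%.
r ≈ 3.4160% − 6% → -2.584%.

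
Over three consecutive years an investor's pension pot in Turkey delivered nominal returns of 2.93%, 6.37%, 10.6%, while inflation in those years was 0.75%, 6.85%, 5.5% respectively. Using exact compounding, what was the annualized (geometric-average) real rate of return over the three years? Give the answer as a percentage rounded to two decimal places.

2.16%

Compound the nominal returns: 1.0293 × 1.0637 × 1.1060 = 1.21092225.
Compound inflation: 1.0075 × 1.0685 × 1.0550 = 1.13572201.
Deflate: 1.21092225 / 1.13572201 = 1.06621360.
Annualized real rate = 1.06621360^(1/3) − 1 = 2.1601% → 2.16%.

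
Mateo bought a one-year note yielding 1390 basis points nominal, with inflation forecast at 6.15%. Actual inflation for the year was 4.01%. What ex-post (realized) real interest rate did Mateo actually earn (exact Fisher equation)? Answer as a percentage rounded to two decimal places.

9.51%

Ex-post: (1 + 0.1390)/(1 + 0.0401) − 1 = 9.5087%
So the realized real rate is 9.51%.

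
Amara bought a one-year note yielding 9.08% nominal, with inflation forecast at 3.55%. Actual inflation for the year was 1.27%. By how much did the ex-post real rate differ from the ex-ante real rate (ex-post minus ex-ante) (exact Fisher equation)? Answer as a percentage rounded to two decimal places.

2.37%

Ex-ante: (1 + 0.0908)/(1 + 0.0355) − 1 = 5.3404%
Ex-post: (1 + 0.0908)/(1 + 0.0127) − 1 = 7.7121%
Difference (ex-post − ex-ante) = 2.3716% → 2.37%.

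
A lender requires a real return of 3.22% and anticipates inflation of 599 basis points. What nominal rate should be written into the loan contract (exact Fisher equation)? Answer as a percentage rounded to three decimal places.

9.403%

(1 + i) = (1 + r)(1 + π) = 1.03220 × 1.05990 = 1.09402878
i = 1.09402878 − 1, so the required nominal rate is 9.403%.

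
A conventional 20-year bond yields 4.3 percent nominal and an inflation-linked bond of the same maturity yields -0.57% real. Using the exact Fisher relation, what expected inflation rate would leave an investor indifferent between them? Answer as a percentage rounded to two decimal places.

4.90%

(1 + π) = (1 + i)/(1 + r) = 1.04300 / 0.99430 = 1.048979
Break-even inflation = 1.048979 − 1 → 4.90%.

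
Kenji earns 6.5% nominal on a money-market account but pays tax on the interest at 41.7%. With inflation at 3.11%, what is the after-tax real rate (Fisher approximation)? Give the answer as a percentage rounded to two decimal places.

0.68%

After-tax nominal return = 6.5% × (1 − 0.417) = 3.7895%.
r ≈ 3.7895% − 3.11% → 0.68%.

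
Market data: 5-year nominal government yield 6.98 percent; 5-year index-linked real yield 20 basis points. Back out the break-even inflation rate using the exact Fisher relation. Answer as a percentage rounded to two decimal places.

(1 + π) = (1 + i)/(1 + r) = 1.06980 / 1.00200 = 1.067665
Break-even inflation = 1.067665 − 1 → 6.77%.

6.77%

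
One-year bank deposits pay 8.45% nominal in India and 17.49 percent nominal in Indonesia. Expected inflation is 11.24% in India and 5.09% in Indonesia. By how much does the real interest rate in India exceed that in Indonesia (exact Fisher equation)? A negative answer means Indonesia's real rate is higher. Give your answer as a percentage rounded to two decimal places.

-14.31%

India: (1 + 0.0845)/(1 + 0.1124) − 1 = -2.5081%
Indonesia: (1 + 0.1749)/(1 + 0.0509) − 1 = 11.7994%
Differential = -2.5081% − 11.7994% = -14.3075% → -14.31%.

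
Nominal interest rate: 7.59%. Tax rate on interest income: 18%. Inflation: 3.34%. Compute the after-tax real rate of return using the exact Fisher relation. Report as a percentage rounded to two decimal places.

2.79%

After-tax nominal return = 7.59% × (1 − 0.18) = 6.2238%.
1 + r = 1.062238 / 1.03340 = 1.027906
After-tax real rate = 1.027906 − 1 → 2.79%.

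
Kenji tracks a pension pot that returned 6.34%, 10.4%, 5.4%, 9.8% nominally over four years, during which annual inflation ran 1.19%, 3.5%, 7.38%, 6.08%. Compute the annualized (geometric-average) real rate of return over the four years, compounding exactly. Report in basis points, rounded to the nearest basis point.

Compound the nominal returns: 1.0634 × 1.1040 × 1.0540 × 1.0980 = 1.35865340.
Compound inflation: 1.0119 × 1.0350 × 1.0738 × 1.0608 = 1.19298465.
Deflate: 1.35865340 / 1.19298465 = 1.13886914.
Annualized real rate = 1.13886914^(1/4) − 1 = 3.3043% → 330 basis points.

330 basis points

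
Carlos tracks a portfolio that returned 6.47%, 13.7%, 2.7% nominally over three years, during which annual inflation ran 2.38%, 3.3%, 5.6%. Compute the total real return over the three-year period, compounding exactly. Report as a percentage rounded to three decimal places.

Nominal growth factor = 1.0647 × 1.1370 × 1.0270 = 1.243249
Price-level growth factor = 1.0238 × 1.0330 × 1.0560 = 1.116810
Real growth factor = 1.243249 / 1.116810 = 1.113214
Total real return = 1.113214 − 1 → 11.321%.

11.321%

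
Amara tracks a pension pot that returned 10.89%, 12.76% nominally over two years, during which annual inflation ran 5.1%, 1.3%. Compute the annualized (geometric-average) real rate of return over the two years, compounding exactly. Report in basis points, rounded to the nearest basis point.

Nominal growth factor = 1.1089 × 1.1276 = 1.25039564
Price-level growth factor = 1.0510 × 1.0130 = 1.06466300
Real growth factor = 1.25039564 / 1.06466300 = 1.17445205
Annualized real rate = 1.17445205^(1/2) − 1 = 8.3721% → 837 basis points.

837 basis points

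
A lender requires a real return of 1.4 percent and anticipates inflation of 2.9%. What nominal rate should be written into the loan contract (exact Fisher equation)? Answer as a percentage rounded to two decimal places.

(1 + i) = (1 + r)(1 + π) = 1.01400 × 1.02900 = 1.043406
i = 1.043406 − 1, so the required nominal rate is 4.34%.

4.34%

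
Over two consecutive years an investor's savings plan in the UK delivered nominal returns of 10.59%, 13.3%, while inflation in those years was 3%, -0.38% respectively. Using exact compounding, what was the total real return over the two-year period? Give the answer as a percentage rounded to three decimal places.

22.113%

Nominal growth factor = 1.1059 × 1.1330 = 1.252985
Price-level growth factor = 1.0300 × 0.9962 = 1.026086
Real growth factor = 1.252985 / 1.026086 = 1.221130
Total real return = 1.221130 − 1 → 22.113%.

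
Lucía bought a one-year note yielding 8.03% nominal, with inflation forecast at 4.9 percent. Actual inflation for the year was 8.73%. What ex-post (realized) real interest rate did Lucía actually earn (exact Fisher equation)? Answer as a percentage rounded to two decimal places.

-0.64%

Ex-post: (1 + 0.0803)/(1 + 0.0873) − 1 = -0.6438%
So the realized real rate is -0.64%.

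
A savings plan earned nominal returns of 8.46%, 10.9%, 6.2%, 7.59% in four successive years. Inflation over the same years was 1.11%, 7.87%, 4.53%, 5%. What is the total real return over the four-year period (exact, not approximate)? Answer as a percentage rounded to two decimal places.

Nominal growth factor = 1.0846 × 1.1090 × 1.0620 × 1.0759 = 1.374351
Price-level growth factor = 1.0111 × 1.0787 × 1.0453 × 1.0500 = 1.197085
Real growth factor = 1.374351 / 1.197085 = 1.148081
Total real return = 1.148081 − 1 → 14.81%.

14.81%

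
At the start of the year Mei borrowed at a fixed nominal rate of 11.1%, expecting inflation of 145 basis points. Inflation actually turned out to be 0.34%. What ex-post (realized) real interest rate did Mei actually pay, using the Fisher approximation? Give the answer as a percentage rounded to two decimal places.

10.76%

Ex-post: 11.1% − 0.34% = 10.760%
So the realized real rate is 10.76%.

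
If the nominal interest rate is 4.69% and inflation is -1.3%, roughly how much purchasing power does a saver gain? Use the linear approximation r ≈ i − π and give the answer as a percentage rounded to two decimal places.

r ≈ i − π = 4.69% − (-1.3%) = 5.99%.

5.99%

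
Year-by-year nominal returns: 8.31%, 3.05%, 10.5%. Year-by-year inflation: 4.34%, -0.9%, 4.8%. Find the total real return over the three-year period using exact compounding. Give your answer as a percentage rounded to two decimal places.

Compound the nominal returns: 1.0831 × 1.0305 × 1.1050 = 1.233329.
Compound inflation: 1.0434 × 0.9910 × 1.0480 = 1.083642.
Deflate: 1.233329 / 1.083642 = 1.138133.
Total real return = 1.138133 − 1 → 13.81%.

13.81%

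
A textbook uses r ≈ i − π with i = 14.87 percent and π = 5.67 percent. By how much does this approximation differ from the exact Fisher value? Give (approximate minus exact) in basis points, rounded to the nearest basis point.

Approximate: r ≈ 14.870% − 5.670% = 9.2000%
Exact: (1 + 0.1487)/(1 + 0.0567) − 1 = 8.7063%
Error = 9.2000% − 8.7063% = 0.4937% → 49 basis points.

49 basis points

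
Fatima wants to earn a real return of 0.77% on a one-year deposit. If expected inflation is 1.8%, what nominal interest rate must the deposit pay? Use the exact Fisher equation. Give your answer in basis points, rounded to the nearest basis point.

258 basis points

(1 + i) = (1 + r)(1 + π) = 1.00770 × 1.01800 = 1.0258386
i = 1.0258386 − 1, so the required nominal rate is 258 basis points.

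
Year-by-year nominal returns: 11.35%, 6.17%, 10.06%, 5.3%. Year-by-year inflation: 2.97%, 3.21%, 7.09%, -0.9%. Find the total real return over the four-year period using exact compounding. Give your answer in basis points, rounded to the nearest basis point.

Nominal growth factor = 1.1135 × 1.0617 × 1.1006 × 1.0530 = 1.370093
Price-level growth factor = 1.0297 × 1.0321 × 1.0709 × 0.9910 = 1.127860
Real growth factor = 1.370093 / 1.127860 = 1.214772
Total real return = 1.214772 − 1 → 2148 basis points.

2148 basis points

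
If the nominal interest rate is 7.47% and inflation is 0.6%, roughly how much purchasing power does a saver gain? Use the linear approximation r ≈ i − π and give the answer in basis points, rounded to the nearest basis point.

687 basis points

r ≈ i − π = 7.47% − 0.6% = 687 basis points.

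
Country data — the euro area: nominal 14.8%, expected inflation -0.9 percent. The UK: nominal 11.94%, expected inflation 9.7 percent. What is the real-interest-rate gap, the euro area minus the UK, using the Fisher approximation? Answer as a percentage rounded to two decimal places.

13.46%

The euro area: 14.8% − (-0.9%) = 15.700%
The UK: 11.94% − 9.7% = 2.240%
Differential = 13.460% → 13.46%.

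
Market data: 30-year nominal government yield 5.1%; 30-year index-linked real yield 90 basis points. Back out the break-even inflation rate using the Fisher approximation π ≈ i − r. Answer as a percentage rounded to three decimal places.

4.200%

π ≈ i − r = 5.1% − 0.9% → 4.200%.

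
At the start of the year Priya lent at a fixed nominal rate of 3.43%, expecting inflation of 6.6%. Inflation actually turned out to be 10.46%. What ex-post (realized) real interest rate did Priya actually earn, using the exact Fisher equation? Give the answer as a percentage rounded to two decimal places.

-6.36%

Ex-post: (1 + 0.0343)/(1 + 0.1046) − 1 = -6.3643%
So the realized real rate is -6.36%.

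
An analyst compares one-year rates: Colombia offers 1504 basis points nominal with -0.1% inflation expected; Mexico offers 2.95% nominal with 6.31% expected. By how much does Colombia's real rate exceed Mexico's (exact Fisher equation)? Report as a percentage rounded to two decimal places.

Colombia: (1 + 0.1504)/(1 − 0.0010) − 1 = 15.1552%
Mexico: (1 + 0.0295)/(1 + 0.0631) − 1 = -3.1606%
Differential = 15.1552% − (-3.1606%) = 18.3157% → 18.32%.

18.32%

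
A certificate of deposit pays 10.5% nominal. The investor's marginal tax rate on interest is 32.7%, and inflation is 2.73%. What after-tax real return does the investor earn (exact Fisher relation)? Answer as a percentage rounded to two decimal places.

4.22%

After-tax nominal return = 10.5% × (1 − 0.327) = 7.0665%.
1 + r = 1.070665 / 1.02730 = 1.042213
After-tax real rate = 1.042213 − 1 → 4.22%.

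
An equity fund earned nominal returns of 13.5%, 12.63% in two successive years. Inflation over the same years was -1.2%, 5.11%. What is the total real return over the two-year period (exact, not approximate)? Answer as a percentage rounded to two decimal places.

23.10%

Nominal growth factor = 1.1350 × 1.1263 = 1.278351
Price-level growth factor = 0.9880 × 1.0511 = 1.038487
Real growth factor = 1.278351 / 1.038487 = 1.230974
Total real return = 1.230974 − 1 → 23.10%.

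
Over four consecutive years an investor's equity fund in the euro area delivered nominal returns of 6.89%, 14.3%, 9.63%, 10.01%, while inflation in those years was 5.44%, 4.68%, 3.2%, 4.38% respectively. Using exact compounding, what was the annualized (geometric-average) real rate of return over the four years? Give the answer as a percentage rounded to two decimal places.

Compound the nominal returns: 1.0689 × 1.1430 × 1.0963 × 1.1001 = 1.47348217.
Compound inflation: 1.0544 × 1.0468 × 1.0320 × 1.0438 = 1.18895687.
Deflate: 1.47348217 / 1.18895687 = 1.23930666.
Annualized real rate = 1.23930666^(1/4) − 1 = 5.5103% → 5.51%.

5.51%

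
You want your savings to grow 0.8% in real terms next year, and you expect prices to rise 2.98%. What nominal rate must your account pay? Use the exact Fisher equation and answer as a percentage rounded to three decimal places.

3.804%

(1 + i) = (1 + r)(1 + π) = 1.00800 × 1.02980 = 1.0380384
i = 1.0380384 − 1, so the required nominal rate is 3.804%.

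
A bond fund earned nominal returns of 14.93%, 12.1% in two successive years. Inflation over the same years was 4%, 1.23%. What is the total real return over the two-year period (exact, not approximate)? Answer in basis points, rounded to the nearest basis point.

2238 basis points

Compound the nominal returns: 1.1493 × 1.1210 = 1.288365.
Compound inflation: 1.0400 × 1.0123 = 1.052792.
Deflate: 1.288365 / 1.052792 = 1.223761.
Total real return = 1.223761 − 1 → 2238 basis points.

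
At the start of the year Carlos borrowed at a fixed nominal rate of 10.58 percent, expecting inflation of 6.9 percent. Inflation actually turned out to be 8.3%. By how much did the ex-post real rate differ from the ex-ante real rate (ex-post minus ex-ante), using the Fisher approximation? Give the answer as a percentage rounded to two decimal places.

-1.40%

Ex-ante: 10.58% − 6.9% = 3.680%
Ex-post: 10.58% − 8.3% = 2.280%
Difference (ex-post − ex-ante) = -1.4000% → -1.40%.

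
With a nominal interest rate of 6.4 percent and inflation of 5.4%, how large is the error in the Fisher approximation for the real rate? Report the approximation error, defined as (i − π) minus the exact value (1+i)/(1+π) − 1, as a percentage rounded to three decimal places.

0.051%

Approximate: r ≈ 6.400% − 5.400% = 1.0000%
Exact: (1 + 0.0640)/(1 + 0.0540) − 1 = 0.9488%
Error = 1.0000% − 0.9488% = 0.0512% → 0.051%.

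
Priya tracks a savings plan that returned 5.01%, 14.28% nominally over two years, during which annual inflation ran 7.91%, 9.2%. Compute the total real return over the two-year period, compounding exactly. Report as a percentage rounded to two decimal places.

Nominal growth factor = 1.0501 × 1.1428 = 1.200054
Price-level growth factor = 1.0791 × 1.0920 = 1.178377
Real growth factor = 1.200054 / 1.178377 = 1.018396
Total real return = 1.018396 − 1 → 1.84%.

1.84%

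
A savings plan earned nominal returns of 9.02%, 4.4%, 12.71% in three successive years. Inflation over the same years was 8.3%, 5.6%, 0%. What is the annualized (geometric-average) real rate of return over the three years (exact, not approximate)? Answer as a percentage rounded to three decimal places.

3.902%

Compound the nominal returns: 1.0902 × 1.0440 × 1.1271 = 1.28283005.
Compound inflation: 1.0830 × 1.0560 × 1.0000 = 1.14364800.
Deflate: 1.28283005 / 1.14364800 = 1.12170008.
Annualized real rate = 1.12170008^(1/3) − 1 = 3.9024% → 3.902%.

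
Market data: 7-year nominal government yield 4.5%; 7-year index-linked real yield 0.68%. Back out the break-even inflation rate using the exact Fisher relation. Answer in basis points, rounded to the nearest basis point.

(1 + π) = (1 + i)/(1 + r) = 1.04500 / 1.00680 = 1.037942
Break-even inflation = 1.037942 − 1 → 379 basis points.

379 basis points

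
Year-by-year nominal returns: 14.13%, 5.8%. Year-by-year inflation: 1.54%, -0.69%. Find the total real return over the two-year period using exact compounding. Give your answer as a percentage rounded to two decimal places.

Compound the nominal returns: 1.1413 × 1.0580 = 1.207495.
Compound inflation: 1.0154 × 0.9931 = 1.008394.
Deflate: 1.207495 / 1.008394 = 1.197444.
Total real return = 1.197444 − 1 → 19.74%.

19.74%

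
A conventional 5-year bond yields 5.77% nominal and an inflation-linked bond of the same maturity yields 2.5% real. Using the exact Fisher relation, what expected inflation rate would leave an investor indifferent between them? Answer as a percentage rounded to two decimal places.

3.19%

(1 + π) = (1 + i)/(1 + r) = 1.05770 / 1.02500 = 1.031902
Break-even inflation = 1.031902 − 1 → 3.19%.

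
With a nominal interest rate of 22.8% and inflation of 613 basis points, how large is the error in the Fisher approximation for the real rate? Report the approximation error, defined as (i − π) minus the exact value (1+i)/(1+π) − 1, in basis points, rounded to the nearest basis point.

Approximate: r ≈ 22.800% − 6.130% = 16.6700%
Exact: (1 + 0.2280)/(1 + 0.0613) − 1 = 15.7072%
Error = 16.6700% − 15.7072% = 0.9628% → 96 basis points.

96 basis points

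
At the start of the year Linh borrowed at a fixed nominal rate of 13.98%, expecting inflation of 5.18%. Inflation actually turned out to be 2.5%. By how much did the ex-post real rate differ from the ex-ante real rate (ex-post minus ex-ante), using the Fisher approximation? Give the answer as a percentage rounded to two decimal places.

2.68%

Ex-ante: 13.98% − 5.18% = 8.800%
Ex-post: 13.98% − 2.5% = 11.480%
Difference (ex-post − ex-ante) = 2.6800% → 2.68%.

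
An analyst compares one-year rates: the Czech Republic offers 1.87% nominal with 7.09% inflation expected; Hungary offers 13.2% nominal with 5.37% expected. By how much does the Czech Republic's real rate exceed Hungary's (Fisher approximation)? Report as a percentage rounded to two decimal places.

The Czech Republic: 1.87% − 7.09% = -5.220%
Hungary: 13.2% − 5.37% = 7.830%
Differential = -13.050% → -13.05%.

-13.05%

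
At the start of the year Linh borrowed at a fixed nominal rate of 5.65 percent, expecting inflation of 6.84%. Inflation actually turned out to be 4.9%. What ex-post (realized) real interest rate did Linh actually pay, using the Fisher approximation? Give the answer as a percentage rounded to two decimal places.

Ex-post: 5.65% − 4.9% = 0.750%
So the realized real rate is 0.75%.

0.75%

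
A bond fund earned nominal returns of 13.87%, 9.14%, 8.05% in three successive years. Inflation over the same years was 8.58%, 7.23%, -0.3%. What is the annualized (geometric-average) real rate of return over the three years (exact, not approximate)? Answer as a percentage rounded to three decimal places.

Compound the nominal returns: 1.1387 × 1.0914 × 1.0805 = 1.34282074.
Compound inflation: 1.0858 × 1.0723 × 0.9970 = 1.16081043.
Deflate: 1.34282074 / 1.16081043 = 1.15679590.
Annualized real rate = 1.15679590^(1/3) − 1 = 4.9749% → 4.975%.

4.975%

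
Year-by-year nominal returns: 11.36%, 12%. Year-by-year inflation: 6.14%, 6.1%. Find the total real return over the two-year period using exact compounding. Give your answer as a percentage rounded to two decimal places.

10.75%

Compound the nominal returns: 1.1136 × 1.1200 = 1.247232.
Compound inflation: 1.0614 × 1.0610 = 1.126145.
Deflate: 1.247232 / 1.126145 = 1.107523.
Total real return = 1.107523 − 1 → 10.75%.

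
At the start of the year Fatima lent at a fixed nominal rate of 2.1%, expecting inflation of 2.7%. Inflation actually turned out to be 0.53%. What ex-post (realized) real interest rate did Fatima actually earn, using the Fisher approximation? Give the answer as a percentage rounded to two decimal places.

Ex-post: 2.1% − 0.53% = 1.570%
So the realized real rate is 1.57%.

1.57%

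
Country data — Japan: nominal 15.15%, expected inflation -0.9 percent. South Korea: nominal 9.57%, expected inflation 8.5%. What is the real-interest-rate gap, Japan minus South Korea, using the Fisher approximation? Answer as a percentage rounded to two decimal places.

14.98%

Japan: 15.15% − (-0.9%) = 16.050%
South Korea: 9.57% − 8.5% = 1.070%
Differential = 14.980% → 14.98%.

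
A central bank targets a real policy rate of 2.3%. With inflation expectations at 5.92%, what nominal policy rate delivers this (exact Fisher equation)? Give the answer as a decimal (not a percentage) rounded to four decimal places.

(1 + i) = (1 + r)(1 + π) = 1.02300 × 1.05920 = 1.0835616
i = 1.0835616 − 1, so the required nominal rate is 0.0836.

0.0836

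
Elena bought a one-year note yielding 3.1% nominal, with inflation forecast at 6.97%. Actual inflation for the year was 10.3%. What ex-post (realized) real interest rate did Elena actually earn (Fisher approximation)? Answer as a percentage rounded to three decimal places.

-7.200%

Ex-post: 3.1% − 10.3% = -7.200%
So the realized real rate is -7.200%.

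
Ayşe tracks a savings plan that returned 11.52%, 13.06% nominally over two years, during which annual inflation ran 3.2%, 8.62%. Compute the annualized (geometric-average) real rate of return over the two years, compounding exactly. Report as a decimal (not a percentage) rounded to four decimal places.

0.0606

Compound the nominal returns: 1.1152 × 1.1306 = 1.26084512.
Compound inflation: 1.0320 × 1.0862 = 1.12095840.
Deflate: 1.26084512 / 1.12095840 = 1.12479207.
Annualized real rate = 1.12479207^(1/2) − 1 = 6.0562% → 0.0606.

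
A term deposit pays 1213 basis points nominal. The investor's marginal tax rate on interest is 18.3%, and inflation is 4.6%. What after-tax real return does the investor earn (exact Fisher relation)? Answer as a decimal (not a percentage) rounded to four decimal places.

After-tax nominal return = 12.13% × (1 − 0.183) = 9.91021%.
1 + r = 1.0991021 / 1.04600 = 1.050767
After-tax real rate = 1.050767 − 1 → 0.0508.

0.0508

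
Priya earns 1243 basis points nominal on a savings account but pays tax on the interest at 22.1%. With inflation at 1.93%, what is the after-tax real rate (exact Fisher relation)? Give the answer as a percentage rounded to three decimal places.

7.606%

After-tax nominal return = 12.43% × (1 − 0.221) = 9.68297%.
1 + r = 1.0968297 / 1.01930 = 1.076062
After-tax real rate = 1.076062 − 1 → 7.606%.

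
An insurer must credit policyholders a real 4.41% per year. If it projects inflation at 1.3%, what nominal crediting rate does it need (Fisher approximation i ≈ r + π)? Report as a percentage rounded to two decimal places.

i ≈ r + π = 4.41% + 1.3% = 5.71%.

5.71%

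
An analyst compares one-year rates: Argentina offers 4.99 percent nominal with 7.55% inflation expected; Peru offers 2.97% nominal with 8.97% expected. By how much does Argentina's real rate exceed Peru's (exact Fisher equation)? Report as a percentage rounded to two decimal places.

3.13%

Argentina: (1 + 0.0499)/(1 + 0.0755) − 1 = -2.3803%
Peru: (1 + 0.0297)/(1 + 0.0897) − 1 = -5.5061%
Differential = -2.3803% − (-5.5061%) = 3.1258% → 3.13%.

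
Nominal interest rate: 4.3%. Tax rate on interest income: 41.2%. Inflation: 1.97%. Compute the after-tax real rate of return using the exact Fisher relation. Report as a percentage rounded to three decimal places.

After-tax nominal return = 4.3% × (1 − 0.412) = 2.5284%.
1 + r = 1.025284 / 1.01970 = 1.005476
After-tax real rate = 1.005476 − 1 → 0.548%.

0.548%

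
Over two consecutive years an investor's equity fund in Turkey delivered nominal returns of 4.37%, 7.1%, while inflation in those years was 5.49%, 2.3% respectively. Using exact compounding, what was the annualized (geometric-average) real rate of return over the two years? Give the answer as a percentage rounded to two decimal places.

1.77%

Nominal growth factor = 1.0437 × 1.0710 = 1.11780270
Price-level growth factor = 1.0549 × 1.0230 = 1.07916270
Real growth factor = 1.11780270 / 1.07916270 = 1.03580554
Annualized real rate = 1.03580554^(1/2) − 1 = 1.7745% → 1.77%.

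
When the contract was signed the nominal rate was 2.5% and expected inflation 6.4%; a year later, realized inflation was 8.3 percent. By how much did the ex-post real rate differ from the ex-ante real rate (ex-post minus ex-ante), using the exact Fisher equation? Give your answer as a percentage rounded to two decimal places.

-1.69%

Ex-ante: (1 + 0.0250)/(1 + 0.0640) − 1 = -3.6654%
Ex-post: (1 + 0.0250)/(1 + 0.0830) − 1 = -5.3555%
Difference (ex-post − ex-ante) = -1.6901% → -1.69%.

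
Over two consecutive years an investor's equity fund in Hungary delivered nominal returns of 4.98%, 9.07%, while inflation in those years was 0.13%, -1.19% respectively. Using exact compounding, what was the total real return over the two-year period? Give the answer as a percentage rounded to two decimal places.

Compound the nominal returns: 1.0498 × 1.0907 = 1.145017.
Compound inflation: 1.0013 × 0.9881 = 0.989385.
Deflate: 1.145017 / 0.989385 = 1.157302.
Total real return = 1.157302 − 1 → 15.73%.

15.73%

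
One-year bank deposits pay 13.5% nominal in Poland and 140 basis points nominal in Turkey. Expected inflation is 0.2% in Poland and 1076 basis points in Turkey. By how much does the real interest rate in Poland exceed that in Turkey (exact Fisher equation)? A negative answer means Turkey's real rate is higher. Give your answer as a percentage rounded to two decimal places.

21.72%

Poland: (1 + 0.1350)/(1 + 0.0020) − 1 = 13.2735%
Turkey: (1 + 0.0140)/(1 + 0.1076) − 1 = -8.4507%
Differential = 13.2735% − (-8.4507%) = 21.7242% → 21.72%.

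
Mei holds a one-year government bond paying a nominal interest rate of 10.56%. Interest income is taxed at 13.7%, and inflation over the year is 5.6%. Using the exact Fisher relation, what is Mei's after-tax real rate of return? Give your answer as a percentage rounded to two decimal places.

3.33%

After-tax nominal return = 10.56% × (1 − 0.137) = 9.11328%.
1 + r = 1.0911328 / 1.05600 = 1.033270
After-tax real rate = 1.033270 − 1 → 3.33%.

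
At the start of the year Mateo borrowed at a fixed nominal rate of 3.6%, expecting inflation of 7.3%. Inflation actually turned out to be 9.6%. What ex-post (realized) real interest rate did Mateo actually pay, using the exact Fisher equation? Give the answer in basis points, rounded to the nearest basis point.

Ex-post: (1 + 0.0360)/(1 + 0.0960) − 1 = -5.4745%
So the realized real rate is -547 basis points.

-547 basis points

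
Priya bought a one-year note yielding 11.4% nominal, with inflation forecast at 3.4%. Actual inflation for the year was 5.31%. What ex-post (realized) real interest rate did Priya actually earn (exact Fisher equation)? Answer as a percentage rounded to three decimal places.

Ex-post: (1 + 0.1140)/(1 + 0.0531) − 1 = 5.7829%
So the realized real rate is 5.783%.

5.783%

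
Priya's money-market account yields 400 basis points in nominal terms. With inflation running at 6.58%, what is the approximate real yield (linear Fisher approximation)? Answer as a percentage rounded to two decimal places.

-2.58%

r ≈ i − π = 4% − 6.58% = -2.58%.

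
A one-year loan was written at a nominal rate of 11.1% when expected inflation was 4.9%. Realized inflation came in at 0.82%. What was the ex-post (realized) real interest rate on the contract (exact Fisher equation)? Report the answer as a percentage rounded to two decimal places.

Ex-post: (1 + 0.1110)/(1 + 0.0082) − 1 = 10.1964%
So the realized real rate is 10.20%.

10.20%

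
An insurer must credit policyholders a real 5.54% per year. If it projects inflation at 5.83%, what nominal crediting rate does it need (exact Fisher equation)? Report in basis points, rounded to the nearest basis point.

1169 basis points

(1 + i) = (1 + r)(1 + π) = 1.05540 × 1.05830 = 1.11692982
i = 1.11692982 − 1, so the required nominal rate is 1169 basis points.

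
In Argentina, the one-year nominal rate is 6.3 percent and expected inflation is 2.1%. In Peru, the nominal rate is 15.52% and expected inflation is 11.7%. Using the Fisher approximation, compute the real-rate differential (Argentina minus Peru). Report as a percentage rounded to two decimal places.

0.38%

Argentina: 6.3% − 2.1% = 4.200%
Peru: 15.52% − 11.7% = 3.820%
Differential = 0.380% → 0.38%.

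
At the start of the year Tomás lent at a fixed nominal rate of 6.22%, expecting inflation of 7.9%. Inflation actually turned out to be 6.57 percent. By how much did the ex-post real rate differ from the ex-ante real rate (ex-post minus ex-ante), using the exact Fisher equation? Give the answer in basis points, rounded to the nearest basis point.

Ex-ante: (1 + 0.0622)/(1 + 0.0790) − 1 = -1.5570%
Ex-post: (1 + 0.0622)/(1 + 0.0657) − 1 = -0.3284%
Difference (ex-post − ex-ante) = 1.2286% → 123 basis points.

123 basis points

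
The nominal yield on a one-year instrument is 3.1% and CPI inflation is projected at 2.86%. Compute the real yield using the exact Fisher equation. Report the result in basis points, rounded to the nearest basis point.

23 basis points

By the Fisher relation, 1 + r = (1 + i)/(1 + π).
1 + r = 1.03100 / 1.02860 = 1.002333
r = 1.002333 − 1 = 0.2333%, i.e. 23 basis points.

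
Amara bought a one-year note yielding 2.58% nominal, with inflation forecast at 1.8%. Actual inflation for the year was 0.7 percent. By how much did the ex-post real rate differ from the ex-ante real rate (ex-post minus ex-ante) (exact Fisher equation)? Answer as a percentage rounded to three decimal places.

1.101%

Ex-ante: (1 + 0.0258)/(1 + 0.0180) − 1 = 0.7662%
Ex-post: (1 + 0.0258)/(1 + 0.0070) − 1 = 1.8669%
Difference (ex-post − ex-ante) = 1.1007% → 1.101%.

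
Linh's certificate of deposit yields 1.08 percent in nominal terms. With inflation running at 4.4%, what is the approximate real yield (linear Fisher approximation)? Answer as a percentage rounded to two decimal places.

-3.32%

r ≈ i − π = 1.08% − 4.4% = -3.32%.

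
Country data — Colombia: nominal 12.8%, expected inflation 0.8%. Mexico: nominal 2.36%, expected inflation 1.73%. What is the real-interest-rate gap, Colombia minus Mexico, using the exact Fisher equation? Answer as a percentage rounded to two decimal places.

11.29%

Colombia: (1 + 0.1280)/(1 + 0.0080) − 1 = 11.9048%
Mexico: (1 + 0.0236)/(1 + 0.0173) − 1 = 0.6193%
Differential = 11.9048% − 0.6193% = 11.2855% → 11.29%.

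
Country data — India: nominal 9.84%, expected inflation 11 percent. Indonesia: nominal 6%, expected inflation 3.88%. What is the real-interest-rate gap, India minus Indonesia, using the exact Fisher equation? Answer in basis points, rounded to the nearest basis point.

-309 basis points

India: (1 + 0.0984)/(1 + 0.1100) − 1 = -1.0450%
Indonesia: (1 + 0.0600)/(1 + 0.0388) − 1 = 2.0408%
Differential = -1.0450% − 2.0408% = -3.0859% → -309 basis points.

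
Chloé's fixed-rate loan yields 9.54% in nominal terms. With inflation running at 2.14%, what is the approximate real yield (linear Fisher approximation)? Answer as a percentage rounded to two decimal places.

r ≈ i − π = 9.54% − 2.14% = 7.40%.

7.40%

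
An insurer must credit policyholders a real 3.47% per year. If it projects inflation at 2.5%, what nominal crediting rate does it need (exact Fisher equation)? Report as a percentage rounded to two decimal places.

6.06%

(1 + i) = (1 + r)(1 + π) = 1.03470 × 1.02500 = 1.0605675
i = 1.0605675 − 1, so the required nominal rate is 6.06%.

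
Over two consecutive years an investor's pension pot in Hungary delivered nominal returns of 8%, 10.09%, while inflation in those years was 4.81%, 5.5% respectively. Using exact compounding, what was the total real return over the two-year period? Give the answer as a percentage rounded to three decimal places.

7.527%

Compound the nominal returns: 1.0800 × 1.1009 = 1.188972.
Compound inflation: 1.0481 × 1.0550 = 1.105746.
Deflate: 1.188972 / 1.105746 = 1.075267.
Total real return = 1.075267 − 1 → 7.527%.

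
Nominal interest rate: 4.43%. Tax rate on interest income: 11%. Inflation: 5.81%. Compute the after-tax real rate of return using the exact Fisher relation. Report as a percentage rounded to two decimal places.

-1.76%

After-tax nominal return = 4.43% × (1 − 0.11) = 3.9427%.
1 + r = 1.039427 / 1.05810 = 0.982352
After-tax real rate = 0.982352 − 1 → -1.76%.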